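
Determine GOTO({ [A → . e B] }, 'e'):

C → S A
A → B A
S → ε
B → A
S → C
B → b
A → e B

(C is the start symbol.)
{ [A → . B A], [A → . e B], [A → e . B], [B → . A], [B → . b] }

GOTO(I, 'e') = CLOSURE({ [A → αX.β] : [A → α.Xβ] ∈ I, X = 'e' })

Items with dot before 'e', with the dot advanced:
  [A → . e B] → [A → e . B]
Closure of the advanced items:
  [A → e . B] has the dot before B: add [B → . A], [B → . b]
  [B → . A] has the dot before A: add [A → . B A], [A → . e B]

GOTO = { [A → . B A], [A → . e B], [A → e . B], [B → . A], [B → . b] }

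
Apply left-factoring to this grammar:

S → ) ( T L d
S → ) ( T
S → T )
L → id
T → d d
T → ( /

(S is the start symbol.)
S → ) ( T S'
S' → L d
S' → ε
S → T )
L → id
T → d d
T → ( /

Left-factoring transforms A → αβ₁ | αβ₂ into A → αA' and A' → β₁ | β₂
(α is the longest common prefix among the alternatives). Repeat until
no nonterminal has two alternatives with a common prefix.

Round 1: S has alternatives sharing prefix ') ( T'. Introduce S': S → ) ( T S'
  Add: S' → L d
  Add: S' → ε

No remaining common prefixes — done.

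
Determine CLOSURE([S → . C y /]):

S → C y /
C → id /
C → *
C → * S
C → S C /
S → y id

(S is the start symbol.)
{ [C → . * S], [C → . *], [C → . S C /], [C → . id /], [S → . C y /], [S → . y id] }

To compute CLOSURE, for each item [A → α.Bβ] where B is a non-terminal, add [B → .γ] for all productions B → γ; repeat for the newly added items until nothing changes.

Start with: [S → . C y /]
  [S → . C y /] has the dot before C: add [C → . id /], [C → . *], [C → . * S], [C → . S C /]
  [C → . S C /] has the dot before S: add [S → . y id]
No further items can be added.

CLOSURE = { [C → . * S], [C → . *], [C → . S C /], [C → . id /], [S → . C y /], [S → . y id] }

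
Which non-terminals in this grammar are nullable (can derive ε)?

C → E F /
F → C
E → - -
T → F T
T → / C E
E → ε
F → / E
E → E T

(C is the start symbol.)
{ 'E' }

A non-terminal is nullable if it can derive ε (the empty string): either it has an ε-production, or it has a production whose right-hand side consists entirely of nullable non-terminals.

ε-productions: E → ε
So E is immediately nullable.
No further non-terminal can be added: every production for the remaining non-terminals contains a terminal or a non-nullable non-terminal.
Nullable = { 'E' }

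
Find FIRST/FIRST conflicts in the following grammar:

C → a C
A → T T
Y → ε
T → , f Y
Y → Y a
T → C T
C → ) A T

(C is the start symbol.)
FIRST sets of the non-terminals at (or reachable through a nullable prefix from) the front of some alternative:
  FIRST(Y) = { 'a', ε }
  FIRST(C) = { ')', 'a' }

Productions for C:
  C → a C: FIRST = { 'a' }
  C → ) A T: FIRST = { ')' }
Productions for Y:
  Y → ε: FIRST = { ε }
  Y → Y a: FIRST = { 'a' }
Productions for T:
  T → , f Y: FIRST = { ',' }
  T → C T: FIRST = { ')', 'a' }
A has only one production, so no FIRST/FIRST conflict is possible there.

All alternatives of each non-terminal have pairwise disjoint FIRST sets.

Answer: No FIRST/FIRST conflicts.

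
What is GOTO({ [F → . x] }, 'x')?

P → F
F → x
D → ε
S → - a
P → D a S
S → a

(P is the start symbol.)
{ [F → x .] }

GOTO(I, 'x') = CLOSURE({ [A → αX.β] : [A → α.Xβ] ∈ I, X = 'x' })

Items with dot before 'x', with the dot advanced:
  [F → . x] → [F → x .]
Closure adds nothing (no advanced item has the dot before a non-terminal).

GOTO = { [F → x .] }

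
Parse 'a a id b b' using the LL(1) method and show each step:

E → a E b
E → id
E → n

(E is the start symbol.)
LL(1) parsing maintains a stack (initially the start symbol over $) and the input. At each step: if the stack top is a terminal, match it against the current input token; if it is a non-terminal N, replace it with the RHS of M[N, lookahead] (the unique production whose predict set contains the lookahead).

Stack is shown with the top on the left.

Stack      Input         Action
-------------------------------
E $        a a id b b $  output E → a E b
a E b $    a a id b b $  match 'a'
E b $      a id b b $    output E → a E b
a E b b $  a id b b $    match 'a'
E b b $    id b b $      output E → id
id b b $   id b b $      match 'id'
b b $      b b $         match 'b'
b $        b $           match 'b'
$          $             accept

The string is accepted.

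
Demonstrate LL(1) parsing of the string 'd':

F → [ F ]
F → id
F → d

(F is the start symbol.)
LL(1) parsing maintains a stack (initially the start symbol over $) and the input. At each step: if the stack top is a terminal, match it against the current input token; if it is a non-terminal N, replace it with the RHS of M[N, lookahead] (the unique production whose predict set contains the lookahead).

Stack is shown with the top on the left.

Stack  Input  Action
--------------------
F $    d $    output F → d
d $    d $    match 'd'
$      $      accept

The string is accepted.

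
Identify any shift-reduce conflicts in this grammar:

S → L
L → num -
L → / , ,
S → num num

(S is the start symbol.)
No shift-reduce conflicts

A shift-reduce conflict occurs when an LR(0) state has both:
  - a complete (reduce) item [A → α .] (dot at the end), and
  - a shift item [B → β . c γ] (dot before a terminal).

Augment with S' → S and build the canonical LR(0) collection (I0 = CLOSURE({[S' → . S]}), then GOTO on every symbol after a dot until no new states appear). It has 9 states:
  I0: { [L → . / , ,], [L → . num -], [S → . L], [S → . num num], [S' → . S] }  — shift
  I1: { [L → / . , ,] }  — shift
  I2: { [S → L .] }  — reduce
  I3: { [S' → S .] }  — accept
  I4: { [L → num . -], [S → num . num] }  — shift
  I5: { [L → num - .] }  — reduce
  I6: { [S → num num .] }  — reduce
  I7: { [L → / , . ,] }  — shift
  I8: { [L → / , , .] }  — reduce

No state contains both a complete item and a shift item.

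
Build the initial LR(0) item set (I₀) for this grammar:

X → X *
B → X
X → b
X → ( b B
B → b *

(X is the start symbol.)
{ [X → . ( b B], [X → . X *], [X → . b], [X' → . X] }

First, augment the grammar with X' → X
I₀ = CLOSURE({ [X' → . X] }):
  [X' → . X] has the dot before X: add [X → . X *], [X → . b], [X → . ( b B]
No further items can be added.

I₀ = { [X → . ( b B], [X → . X *], [X → . b], [X' → . X] }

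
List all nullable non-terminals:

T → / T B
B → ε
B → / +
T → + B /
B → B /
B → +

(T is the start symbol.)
A non-terminal is nullable if it can derive ε (the empty string): either it has an ε-production, or it has a production whose right-hand side consists entirely of nullable non-terminals.

ε-productions: B → ε
So B is immediately nullable.
No further non-terminal can be added: every production for the remaining non-terminals contains a terminal or a non-nullable non-terminal.
Nullable = { 'B' }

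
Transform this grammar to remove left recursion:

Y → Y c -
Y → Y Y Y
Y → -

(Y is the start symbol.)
Y → - Y'
Y' → c - Y'
Y' → Y Y Y'
Y' → ε

Y is directly left-recursive. The standard transformation for
  A → A α₁ | ... | A α_m | β₁ | ... | β_n
is
  A  → β₁ A' | ... | β_n A'
  A' → α₁ A' | ... | α_m A' | ε

Y → - becomes Y → - Y'
Y → Y c - becomes Y' → c - Y'
Y → Y Y Y becomes Y' → Y Y Y'
Add Y' → ε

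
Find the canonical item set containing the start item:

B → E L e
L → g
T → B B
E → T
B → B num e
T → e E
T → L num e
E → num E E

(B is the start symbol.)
{ [B → . B num e], [B → . E L e], [B' → . B], [E → . T], [E → . num E E], [L → . g], [T → . B B], [T → . L num e], [T → . e E] }

First, augment the grammar with B' → B
I₀ = CLOSURE({ [B' → . B] }):
  [B' → . B] has the dot before B: add [B → . E L e], [B → . B num e]
  [B → . E L e] has the dot before E: add [E → . T], [E → . num E E]
  [E → . T] has the dot before T: add [T → . B B], [T → . e E], [T → . L num e]
  [T → . L num e] has the dot before L: add [L → . g]
No further items can be added.

I₀ = { [B → . B num e], [B → . E L e], [B' → . B], [E → . T], [E → . num E E], [L → . g], [T → . B B], [T → . L num e], [T → . e E] }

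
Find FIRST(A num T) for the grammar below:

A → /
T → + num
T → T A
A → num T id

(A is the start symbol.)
FIRST sets of the non-terminals involved (from the grammar, by fixed-point iteration):
  FIRST(A) = { '/', 'num' }

To compute FIRST(A num T), process the symbols left to right:
Symbol A is a non-terminal. Add FIRST(A) \ {ε} = { '/', 'num' }
A is not nullable (ε ∉ FIRST(A)), so stop here.
FIRST(A num T) = { '/', 'num' }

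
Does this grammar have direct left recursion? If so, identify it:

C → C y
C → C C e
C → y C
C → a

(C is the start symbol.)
Direct left recursion occurs when N → N α for some non-terminal N (the right-hand side begins with the left-hand side itself).

C → C y: LEFT RECURSIVE (starts with C)
C → C C e: LEFT RECURSIVE (starts with C)
C → y C: starts with y
C → a: starts with a

The grammar has direct left recursion on: C.

Answer: Yes, C is left-recursive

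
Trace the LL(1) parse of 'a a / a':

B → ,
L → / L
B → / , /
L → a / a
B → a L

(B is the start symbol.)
LL(1) parsing maintains a stack (initially the start symbol over $) and the input. At each step: if the stack top is a terminal, match it against the current input token; if it is a non-terminal N, replace it with the RHS of M[N, lookahead] (the unique production whose predict set contains the lookahead).

Stack is shown with the top on the left.

Stack    Input      Action
--------------------------
B $      a a / a $  output B → a L
a L $    a a / a $  match 'a'
L $      a / a $    output L → a / a
a / a $  a / a $    match 'a'
/ a $    / a $      match '/'
a $      a $        match 'a'
$        $          accept

The string is accepted.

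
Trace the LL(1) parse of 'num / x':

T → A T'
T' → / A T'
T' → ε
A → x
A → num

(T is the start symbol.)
LL(1) parsing maintains a stack (initially the start symbol over $) and the input. At each step: if the stack top is a terminal, match it against the current input token; if it is a non-terminal N, replace it with the RHS of M[N, lookahead] (the unique production whose predict set contains the lookahead).

Stack is shown with the top on the left.

Stack     Input      Action
---------------------------
T $       num / x $  output T → A T'
A T' $    num / x $  output A → num
num T' $  num / x $  match 'num'
T' $      / x $      output T' → / A T'
/ A T' $  / x $      match '/'
A T' $    x $        output A → x
x T' $    x $        match 'x'
T' $      $          output T' → ε
$         $          accept

The string is accepted.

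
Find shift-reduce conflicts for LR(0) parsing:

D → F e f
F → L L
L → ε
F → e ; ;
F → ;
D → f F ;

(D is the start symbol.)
A shift-reduce conflict occurs when an LR(0) state has both:
  - a complete (reduce) item [A → α .] (dot at the end), and
  - a shift item [B → β . c γ] (dot before a terminal).

Augment with D' → D and build the canonical LR(0) collection (I0 = CLOSURE({[D' → . D]}), then GOTO on every symbol after a dot until no new states appear). It has 14 states:
  I0: { [D → . F e f], [D → . f F ;], [D' → . D], [F → . ;], [F → . L L], [F → . e ; ;], [L → .] }  — shift, reduce
  I1: { [F → ; .] }  — reduce
  I2: { [D' → D .] }  — accept
  I3: { [D → F . e f] }  — shift
  I4: { [F → L . L], [L → .] }  — reduce
  I5: { [F → e . ; ;] }  — shift
  I6: { [D → f . F ;], [F → . ;], [F → . L L], [F → . e ; ;], [L → .] }  — shift, reduce
  I7: { [D → f F . ;] }  — shift
  I8: { [D → f F ; .] }  — reduce
  I9: { [F → e ; . ;] }  — shift
  I10: { [F → e ; ; .] }  — reduce
  I11: { [F → L L .] }  — reduce
  I12: { [D → F e . f] }  — shift
  I13: { [D → F e f .] }  — reduce

I0 contains reduce item [L → .] and shift items [D → . f F ;], [F → . ;], [F → . e ; ;] — shift-reduce conflict.
I6 contains reduce item [L → .] and shift items [F → . ;], [F → . e ; ;] — shift-reduce conflict.

Answer: Yes — I0: [L → .] vs [D → . f F ;]; I6: [L → .] vs [F → . ;]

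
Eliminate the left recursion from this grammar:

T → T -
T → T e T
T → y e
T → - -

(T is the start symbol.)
T is directly left-recursive. The standard transformation for
  A → A α₁ | ... | A α_m | β₁ | ... | β_n
is
  A  → β₁ A' | ... | β_n A'
  A' → α₁ A' | ... | α_m A' | ε

T → y e becomes T → y e T'
T → - - becomes T → - - T'
T → T - becomes T' → - T'
T → T e T becomes T' → e T T'
Add T' → ε

Resulting grammar:
T → y e T'
T → - - T'
T' → - T'
T' → e T T'
T' → ε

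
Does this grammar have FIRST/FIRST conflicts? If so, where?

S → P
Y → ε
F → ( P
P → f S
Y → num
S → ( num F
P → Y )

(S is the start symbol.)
No FIRST/FIRST conflicts.

A FIRST/FIRST conflict occurs when two productions N → α and N → β for the same non-terminal have FIRST(α) ∩ FIRST(β) ≠ ∅ (with ε ∈ FIRST of a nullable right-hand side, so two nullable alternatives also conflict).

FIRST sets of the non-terminals at (or reachable through a nullable prefix from) the front of some alternative:
  FIRST(P) = { ')', 'f', 'num' }
  FIRST(Y) = { 'num', ε }

Productions for S:
  S → P: FIRST = { ')', 'f', 'num' }
  S → ( num F: FIRST = { '(' }
Productions for Y:
  Y → ε: FIRST = { ε }
  Y → num: FIRST = { 'num' }
Productions for P:
  P → f S: FIRST = { 'f' }
  P → Y ): FIRST = { ')', 'num' }
F has only one production, so no FIRST/FIRST conflict is possible there.

All alternatives of each non-terminal have pairwise disjoint FIRST sets.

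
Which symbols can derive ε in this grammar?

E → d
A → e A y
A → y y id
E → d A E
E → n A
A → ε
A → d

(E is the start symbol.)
{ 'A' }

A non-terminal is nullable if it can derive ε (the empty string): either it has an ε-production, or it has a production whose right-hand side consists entirely of nullable non-terminals.

ε-productions: A → ε
So A is immediately nullable.
No further non-terminal can be added: every production for the remaining non-terminals contains a terminal or a non-nullable non-terminal.
Nullable = { 'A' }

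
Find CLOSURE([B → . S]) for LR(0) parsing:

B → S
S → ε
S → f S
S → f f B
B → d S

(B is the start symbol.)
To compute CLOSURE, for each item [A → α.Bβ] where B is a non-terminal, add [B → .γ] for all productions B → γ; repeat for the newly added items until nothing changes.

Start with: [B → . S]
  [B → . S] has the dot before S: add [S → .], [S → . f S], [S → . f f B]
No further items can be added.

CLOSURE = { [B → . S], [S → . f S], [S → . f f B], [S → .] }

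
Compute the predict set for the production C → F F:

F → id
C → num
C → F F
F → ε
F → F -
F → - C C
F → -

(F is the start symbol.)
PREDICT(C → F F) = (FIRST(RHS) \ {ε}) ∪ (FOLLOW(C) if ε ∈ FIRST(RHS), i.e. RHS ⇒* ε)
FIRST(F) = { '-', 'id', ε }
FIRST(F F) = { '-', 'id', ε }
ε ∈ FIRST(F F) (the right-hand side is nullable), so add FOLLOW(C) = { $, '-', 'id', 'num' }
PREDICT(C → F F) = { $, '-', 'id', 'num' }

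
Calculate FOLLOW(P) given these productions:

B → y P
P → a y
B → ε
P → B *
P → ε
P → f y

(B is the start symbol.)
{ $, '*' }

To compute FOLLOW(P), find every occurrence of P on a right-hand side N → α P β: add FIRST(β) \ {ε}, and if β is empty or nullable also add FOLLOW(N). Iterate to a fixed point.

In B → y P: P is at the end, add FOLLOW(B)

The FOLLOW sets referred to above (computed the same way, to a fixed point):
  FOLLOW(B) = { $, '*' }

Taking the union: FOLLOW(P) = { $, '*' }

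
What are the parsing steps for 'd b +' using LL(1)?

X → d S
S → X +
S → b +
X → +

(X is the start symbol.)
Stack is shown with the top on the left.

Stack  Input    Action
----------------------
X $    d b + $  output X → d S
d S $  d b + $  match 'd'
S $    b + $    output S → b +
b + $  b + $    match 'b'
+ $    + $      match '+'
$      $        accept

The string is accepted.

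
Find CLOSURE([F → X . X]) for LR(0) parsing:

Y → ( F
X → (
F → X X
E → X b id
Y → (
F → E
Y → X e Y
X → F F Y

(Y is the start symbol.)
Start with: [F → X . X]
  [F → X . X] has the dot before X: add [X → . (], [X → . F F Y]
  [X → . F F Y] has the dot before F: add [F → . X X], [F → . E]
  [F → . E] has the dot before E: add [E → . X b id]
No further items can be added.

CLOSURE = { [E → . X b id], [F → . E], [F → . X X], [F → X . X], [X → . (], [X → . F F Y] }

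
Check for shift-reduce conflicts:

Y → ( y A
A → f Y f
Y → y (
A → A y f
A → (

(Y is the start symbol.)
Augment with Y' → Y and build the canonical LR(0) collection (I0 = CLOSURE({[Y' → . Y]}), then GOTO on every symbol after a dot until no new states appear). It has 13 states:
  I0: { [Y → . ( y A], [Y → . y (], [Y' → . Y] }  — shift
  I1: { [Y → ( . y A] }  — shift
  I2: { [Y' → Y .] }  — accept
  I3: { [Y → y . (] }  — shift
  I4: { [Y → y ( .] }  — reduce
  I5: { [A → . (], [A → . A y f], [A → . f Y f], [Y → ( y . A] }  — shift
  I6: { [A → ( .] }  — reduce
  I7: { [A → A . y f], [Y → ( y A .] }  — shift, reduce
  I8: { [A → f . Y f], [Y → . ( y A], [Y → . y (] }  — shift
  I9: { [A → f Y . f] }  — shift
  I10: { [A → f Y f .] }  — reduce
  I11: { [A → A y . f] }  — shift
  I12: { [A → A y f .] }  — reduce

I7 contains reduce item [Y → ( y A .] and shift item [A → A . y f] — shift-reduce conflict.

Answer: Yes — I7: [Y → ( y A .] vs [A → A . y f]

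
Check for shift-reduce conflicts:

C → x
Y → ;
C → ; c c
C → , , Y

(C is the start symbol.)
No shift-reduce conflicts

A shift-reduce conflict occurs when an LR(0) state has both:
  - a complete (reduce) item [A → α .] (dot at the end), and
  - a shift item [B → β . c γ] (dot before a terminal).

Augment with C' → C and build the canonical LR(0) collection (I0 = CLOSURE({[C' → . C]}), then GOTO on every symbol after a dot until no new states appear). It has 10 states:
  I0: { [C → . , , Y], [C → . ; c c], [C → . x], [C' → . C] }  — shift
  I1: { [C → , . , Y] }  — shift
  I2: { [C → ; . c c] }  — shift
  I3: { [C' → C .] }  — accept
  I4: { [C → x .] }  — reduce
  I5: { [C → ; c . c] }  — shift
  I6: { [C → ; c c .] }  — reduce
  I7: { [C → , , . Y], [Y → . ;] }  — shift
  I8: { [Y → ; .] }  — reduce
  I9: { [C → , , Y .] }  — reduce

No state contains both a complete item and a shift item.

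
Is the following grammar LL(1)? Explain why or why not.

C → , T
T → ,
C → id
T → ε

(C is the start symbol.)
Yes, the grammar is LL(1).

Relevant sets:
  FOLLOW(T) = { $ }

For C:
  PREDICT(C → ',' T) = { ',' }
  PREDICT(C → id) = { 'id' }
For T:
  PREDICT(T → ',') = { ',' }
  PREDICT(T → ε) = { $ }

All predict sets are disjoint. The grammar IS LL(1).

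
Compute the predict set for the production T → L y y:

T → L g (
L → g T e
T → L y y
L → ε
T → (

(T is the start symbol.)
PREDICT(T → L y y) = (FIRST(RHS) \ {ε}) ∪ (FOLLOW(T) if ε ∈ FIRST(RHS), i.e. RHS ⇒* ε)
FIRST(L) = { 'g', ε }
FIRST(L y y) = { 'g', 'y' }
ε ∉ FIRST(L y y), so FOLLOW(T) is not added.
PREDICT(T → L y y) = { 'g', 'y' }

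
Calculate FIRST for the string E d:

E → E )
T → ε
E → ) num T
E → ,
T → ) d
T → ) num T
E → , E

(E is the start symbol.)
FIRST sets of the non-terminals involved (from the grammar, by fixed-point iteration):
  FIRST(E) = { ')', ',' }

To compute FIRST(E d), process the symbols left to right:
Symbol E is a non-terminal. Add FIRST(E) \ {ε} = { ')', ',' }
E is not nullable (ε ∉ FIRST(E)), so stop here.
FIRST(E d) = { ')', ',' }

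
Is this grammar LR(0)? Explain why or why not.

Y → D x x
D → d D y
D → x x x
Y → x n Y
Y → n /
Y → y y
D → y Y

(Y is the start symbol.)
No. Shift-reduce conflict between [Y → y y .] and [D → . d D y]

A grammar is LR(0) if no state in the canonical LR(0) collection has:
  - both a shift item (dot before a terminal) and a complete item (shift-reduce conflict), or
  - two or more complete items (reduce-reduce conflict; the accept item [Y' → Y .] counts as a complete item here).

Augment with Y' → Y and build the canonical LR(0) collection (I0 = CLOSURE({[Y' → . Y]}), then GOTO on every symbol after a dot until no new states appear). It has 20 states:
  I0: { [D → . d D y], [D → . x x x], [D → . y Y], [Y → . D x x], [Y → . n /], [Y → . x n Y], [Y → . y y], [Y' → . Y] }  — shift
  I1: { [Y → D . x x] }  — shift
  I2: { [Y' → Y .] }  — accept
  I3: { [D → . d D y], [D → . x x x], [D → . y Y], [D → d . D y] }  — shift
  I4: { [Y → n . /] }  — shift
  I5: { [D → x . x x], [Y → x . n Y] }  — shift
  I6: { [D → . d D y], [D → . x x x], [D → . y Y], [D → y . Y], [Y → . D x x], [Y → . n /], [Y → . x n Y], [Y → . y y], [Y → y . y] }  — shift
  I7: { [D → y Y .] }  — reduce
  I8: { [D → . d D y], [D → . x x x], [D → . y Y], [D → y . Y], [Y → . D x x], [Y → . n /], [Y → . x n Y], [Y → . y y], [Y → y . y], [Y → y y .] }  — shift, reduce
  I9: { [D → . d D y], [D → . x x x], [D → . y Y], [Y → . D x x], [Y → . n /], [Y → . x n Y], [Y → . y y], [Y → x n . Y] }  — shift
  I10: { [D → x x . x] }  — shift
  I11: { [D → x x x .] }  — reduce
  I12: { [Y → x n Y .] }  — reduce
  I13: { [Y → n / .] }  — reduce
  I14: { [D → d D . y] }  — shift
  I15: { [D → x . x x] }  — shift
  I16: { [D → . d D y], [D → . x x x], [D → . y Y], [D → y . Y], [Y → . D x x], [Y → . n /], [Y → . x n Y], [Y → . y y] }  — shift
  I17: { [D → d D y .] }  — reduce
  I18: { [Y → D x . x] }  — shift
  I19: { [Y → D x x .] }  — reduce

Conflict in state I8:
  Shift-reduce conflict between [Y → y y .] and [D → . d D y]
So the grammar is NOT LR(0).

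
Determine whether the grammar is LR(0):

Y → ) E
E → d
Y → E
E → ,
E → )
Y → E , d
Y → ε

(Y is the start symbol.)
Augment with Y' → Y and build the canonical LR(0) collection (I0 = CLOSURE({[Y' → . Y]}), then GOTO on every symbol after a dot until no new states appear). It has 10 states:
  I0: { [E → . )], [E → . ,], [E → . d], [Y → . ) E], [Y → . E , d], [Y → . E], [Y → .], [Y' → . Y] }  — shift, reduce
  I1: { [E → ) .], [E → . )], [E → . ,], [E → . d], [Y → ) . E] }  — shift, reduce
  I2: { [E → , .] }  — reduce
  I3: { [Y → E . , d], [Y → E .] }  — shift, reduce
  I4: { [Y' → Y .] }  — accept
  I5: { [E → d .] }  — reduce
  I6: { [Y → E , . d] }  — shift
  I7: { [Y → E , d .] }  — reduce
  I8: { [E → ) .] }  — reduce
  I9: { [Y → ) E .] }  — reduce

Conflict in state I0:
  Shift-reduce conflict between [Y → .] and [E → . )]
So the grammar is NOT LR(0).

Answer: No. Shift-reduce conflict between [Y → .] and [E → . )]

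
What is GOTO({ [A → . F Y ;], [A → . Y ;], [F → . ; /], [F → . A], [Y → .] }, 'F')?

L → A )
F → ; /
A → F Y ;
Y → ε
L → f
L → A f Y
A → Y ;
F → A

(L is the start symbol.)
GOTO(I, 'F') = CLOSURE({ [A → αX.β] : [A → α.Xβ] ∈ I, X = 'F' })

Items with dot before 'F', with the dot advanced:
  [A → . F Y ;] → [A → F . Y ;]
Closure of the advanced items:
  [A → F . Y ;] has the dot before Y: add [Y → .]

GOTO = { [A → F . Y ;], [Y → .] }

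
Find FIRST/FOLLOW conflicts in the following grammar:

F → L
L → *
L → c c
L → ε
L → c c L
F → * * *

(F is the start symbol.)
Nullable non-terminals: F, L.
FIRST sets used below: FIRST(L) = { '*', 'c', ε }

F: nullable alternative(s) F → L; FOLLOW(F) = { $ }
  F → L: FIRST \ {ε} = { '*', 'c' } — this is the only nullable alternative, skip
  F → * * *: FIRST \ {ε} = { '*' } — disjoint from FOLLOW(F)

L: nullable alternative(s) L → ε; FOLLOW(L) = { $ }
  L → *: FIRST \ {ε} = { '*' } — disjoint from FOLLOW(L)
  L → c c: FIRST \ {ε} = { 'c' } — disjoint from FOLLOW(L)
  L → ε: FIRST \ {ε} = { } — this is the only nullable alternative, skip
  L → c c L: FIRST \ {ε} = { 'c' } — disjoint from FOLLOW(L)

No FIRST/FOLLOW conflicts found.

Answer: No FIRST/FOLLOW conflicts.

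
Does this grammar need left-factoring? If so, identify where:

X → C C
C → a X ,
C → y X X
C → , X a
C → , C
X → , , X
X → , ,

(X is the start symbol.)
Left-factoring is needed when two productions for the same non-terminal
share a common prefix on the right-hand side.

Productions for X:
  X → C C
  X → , , X
  X → , ,
Productions for C:
  C → a X ,
  C → y X X
  C → , X a
  C → , C

Found common prefix ', ,' in productions for X
Found common prefix ',' in productions for C

Answer: Yes, X has productions with common prefix ', ,'; C has productions with common prefix ','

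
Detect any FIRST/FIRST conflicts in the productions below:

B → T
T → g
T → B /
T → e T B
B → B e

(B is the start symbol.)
Yes. B → T / B → B e on { 'e', 'g' }; T → g / T → B '/' on { 'g' }; T → B '/' / T → e T B on { 'e' }

A FIRST/FIRST conflict occurs when two productions N → α and N → β for the same non-terminal have FIRST(α) ∩ FIRST(β) ≠ ∅ (with ε ∈ FIRST of a nullable right-hand side, so two nullable alternatives also conflict).

FIRST sets of the non-terminals at (or reachable through a nullable prefix from) the front of some alternative:
  FIRST(T) = { 'e', 'g' }
  FIRST(B) = { 'e', 'g' }

Productions for B:
  B → T: FIRST = { 'e', 'g' }
  B → B e: FIRST = { 'e', 'g' }
Productions for T:
  T → g: FIRST = { 'g' }
  T → B /: FIRST = { 'e', 'g' }
  T → e T B: FIRST = { 'e' }

Conflict for B: B → T and B → B e
  Overlap: { 'e', 'g' }
Conflict for T: T → g and T → B /
  Overlap: { 'g' }
Conflict for T: T → B / and T → e T B
  Overlap: { 'e' }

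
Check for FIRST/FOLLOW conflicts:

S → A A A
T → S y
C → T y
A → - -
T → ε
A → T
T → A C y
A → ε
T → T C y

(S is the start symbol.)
A FIRST/FOLLOW conflict occurs when a non-terminal N has a nullable alternative N → β (β ⇒* ε) and another alternative N → α with FIRST(α) ∩ FOLLOW(N) ≠ ∅: on such a lookahead the parser cannot decide between expanding α and letting N vanish via β.

Nullable non-terminals: A, S, T.
FIRST sets used below: FIRST(T) = { '-', 'y', ε }, FIRST(S) = { '-', 'y', ε }, FIRST(A) = { '-', 'y', ε }, FIRST(C) = { '-', 'y' }

A: nullable alternative(s) A → T, A → ε; FOLLOW(A) = { $, '-', 'y' }
  A → - -: FIRST \ {ε} = { '-' } — overlaps FOLLOW(A) on { '-' }: CONFLICT
  A → T: FIRST \ {ε} = { '-', 'y' } — overlaps FOLLOW(A) on { '-', 'y' }: CONFLICT
  A → ε: FIRST \ {ε} = { } — disjoint from FOLLOW(A)
S has a nullable alternative but only one production, so nothing to check.

T: nullable alternative(s) T → ε; FOLLOW(T) = { $, '-', 'y' }
  T → S y: FIRST \ {ε} = { '-', 'y' } — overlaps FOLLOW(T) on { '-', 'y' }: CONFLICT
  T → ε: FIRST \ {ε} = { } — this is the only nullable alternative, skip
  T → A C y: FIRST \ {ε} = { '-', 'y' } — overlaps FOLLOW(T) on { '-', 'y' }: CONFLICT
  T → T C y: FIRST \ {ε} = { '-', 'y' } — overlaps FOLLOW(T) on { '-', 'y' }: CONFLICT

C has no nullable alternative, so no FIRST/FOLLOW check is needed there.

So the grammar has 5 FIRST/FOLLOW conflicts (marked CONFLICT above).

Answer: Yes. T → S y with FOLLOW(T) on { '-', 'y' }; T → A C y with FOLLOW(T) on { '-', 'y' }; T → T C y with FOLLOW(T) on { '-', 'y' }; A → '-' '-' with FOLLOW(A) on { '-' }; A → T with FOLLOW(A) on { '-', 'y' }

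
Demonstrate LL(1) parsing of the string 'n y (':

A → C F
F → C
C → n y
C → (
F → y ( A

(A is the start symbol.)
Stack is shown with the top on the left.

Stack    Input    Action
------------------------
A $      n y ( $  output A → C F
C F $    n y ( $  output C → n y
n y F $  n y ( $  match 'n'
y F $    y ( $    match 'y'
F $      ( $      output F → C
C $      ( $      output C → (
( $      ( $      match '('
$        $        accept

The string is accepted.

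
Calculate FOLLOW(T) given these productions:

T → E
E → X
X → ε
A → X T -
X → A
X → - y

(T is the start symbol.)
{ $, '-' }

To compute FOLLOW(T), find every occurrence of T on a right-hand side N → α T β: add FIRST(β) \ {ε}, and if β is empty or nullable also add FOLLOW(N). Iterate to a fixed point.

T is the start symbol, so $ ∈ FOLLOW(T).
In A → X T -: T is followed by '-', add FIRST('-') \ {ε} = { '-' }

Taking the union: FOLLOW(T) = { $, '-' }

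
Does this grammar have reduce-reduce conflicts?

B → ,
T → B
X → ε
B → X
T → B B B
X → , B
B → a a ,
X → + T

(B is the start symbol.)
A reduce-reduce conflict occurs when an LR(0) state has two complete items [A → α .] and [B → β .] — both call for a reduction, and with no lookahead the parser cannot choose between them.

Augment with B' → B and build the canonical LR(0) collection (I0 = CLOSURE({[B' → . B]}), then GOTO on every symbol after a dot until no new states appear). It has 13 states:
  I0: { [B → . ,], [B → . X], [B → . a a ,], [B' → . B], [X → . + T], [X → . , B], [X → .] }  — shift, reduce
  I1: { [B → . ,], [B → . X], [B → . a a ,], [T → . B B B], [T → . B], [X → + . T], [X → . + T], [X → . , B], [X → .] }  — shift, reduce
  I2: { [B → , .], [B → . ,], [B → . X], [B → . a a ,], [X → , . B], [X → . + T], [X → . , B], [X → .] }  — shift, 2 reduces
  I3: { [B' → B .] }  — accept
  I4: { [B → X .] }  — reduce
  I5: { [B → a . a ,] }  — shift
  I6: { [B → a a . ,] }  — shift
  I7: { [B → a a , .] }  — reduce
  I8: { [X → , B .] }  — reduce
  I9: { [B → . ,], [B → . X], [B → . a a ,], [T → B . B B], [T → B .], [X → . + T], [X → . , B], [X → .] }  — shift, 2 reduces
  I10: { [X → + T .] }  — reduce
  I11: { [B → . ,], [B → . X], [B → . a a ,], [T → B B . B], [X → . + T], [X → . , B], [X → .] }  — shift, reduce
  I12: { [T → B B B .] }  — reduce

I2 contains complete items [B → , .], [X → .] — reduce-reduce conflict.
I9 contains complete items [T → B .], [X → .] — reduce-reduce conflict.

Answer: Yes — I2: [B → , .] vs [X → .]; I9: [T → B .] vs [X → .]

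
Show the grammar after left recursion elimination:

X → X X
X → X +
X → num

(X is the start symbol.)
X is directly left-recursive. The standard transformation for
  A → A α₁ | ... | A α_m | β₁ | ... | β_n
is
  A  → β₁ A' | ... | β_n A'
  A' → α₁ A' | ... | α_m A' | ε

X → num becomes X → num X'
X → X X becomes X' → X X'
X → X + becomes X' → + X'
Add X' → ε

Resulting grammar:
X → num X'
X' → X X'
X' → + X'
X' → ε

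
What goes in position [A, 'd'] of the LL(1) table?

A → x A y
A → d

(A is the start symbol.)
A → d

To find M[A, 'd'], we find productions for A where 'd' is in the predict set (PREDICT(N → α) = (FIRST(α) \ {ε}) ∪ (FOLLOW(N) if α ⇒* ε)).

A → x A y: PREDICT = { 'x' }
A → d: PREDICT = { 'd' }
  'd' is in predict set, so this production goes in M[A, 'd']

M[A, 'd'] = A → d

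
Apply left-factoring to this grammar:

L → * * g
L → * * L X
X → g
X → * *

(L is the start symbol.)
L → * * L'
L' → g
L' → L X
X → g
X → * *

Left-factoring transforms A → αβ₁ | αβ₂ into A → αA' and A' → β₁ | β₂
(α is the longest common prefix among the alternatives). Repeat until
no nonterminal has two alternatives with a common prefix.

Round 1: L has alternatives sharing prefix '* *'. Introduce L': L → * * L'
  Add: L' → g
  Add: L' → L X

No remaining common prefixes — done.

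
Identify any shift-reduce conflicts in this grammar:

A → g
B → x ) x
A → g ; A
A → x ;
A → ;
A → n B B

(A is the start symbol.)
Yes — I3: [A → g .] vs [A → g . ; A]

Augment with A' → A and build the canonical LR(0) collection (I0 = CLOSURE({[A' → . A]}), then GOTO on every symbol after a dot until no new states appear). It has 14 states:
  I0: { [A → . ;], [A → . g ; A], [A → . g], [A → . n B B], [A → . x ;], [A' → . A] }  — shift
  I1: { [A → ; .] }  — reduce
  I2: { [A' → A .] }  — accept
  I3: { [A → g . ; A], [A → g .] }  — shift, reduce
  I4: { [A → n . B B], [B → . x ) x] }  — shift
  I5: { [A → x . ;] }  — shift
  I6: { [A → x ; .] }  — reduce
  I7: { [A → n B . B], [B → . x ) x] }  — shift
  I8: { [B → x . ) x] }  — shift
  I9: { [B → x ) . x] }  — shift
  I10: { [B → x ) x .] }  — reduce
  I11: { [A → n B B .] }  — reduce
  I12: { [A → . ;], [A → . g ; A], [A → . g], [A → . n B B], [A → . x ;], [A → g ; . A] }  — shift
  I13: { [A → g ; A .] }  — reduce

I3 contains reduce item [A → g .] and shift item [A → g . ; A] — shift-reduce conflict.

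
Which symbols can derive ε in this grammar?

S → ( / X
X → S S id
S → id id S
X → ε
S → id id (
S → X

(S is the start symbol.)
ε-productions: X → ε
So X is immediately nullable.
S → X: every symbol on the right is nullable, so S is nullable too.
Every non-terminal is now nullable.
Nullable = { 'S', 'X' }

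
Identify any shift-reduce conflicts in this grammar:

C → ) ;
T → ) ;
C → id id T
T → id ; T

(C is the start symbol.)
No shift-reduce conflicts

Augment with C' → C and build the canonical LR(0) collection (I0 = CLOSURE({[C' → . C]}), then GOTO on every symbol after a dot until no new states appear). It has 12 states:
  I0: { [C → . ) ;], [C → . id id T], [C' → . C] }  — shift
  I1: { [C → ) . ;] }  — shift
  I2: { [C' → C .] }  — accept
  I3: { [C → id . id T] }  — shift
  I4: { [C → id id . T], [T → . ) ;], [T → . id ; T] }  — shift
  I5: { [T → ) . ;] }  — shift
  I6: { [C → id id T .] }  — reduce
  I7: { [T → id . ; T] }  — shift
  I8: { [T → . ) ;], [T → . id ; T], [T → id ; . T] }  — shift
  I9: { [T → id ; T .] }  — reduce
  I10: { [T → ) ; .] }  — reduce
  I11: { [C → ) ; .] }  — reduce

No state contains both a complete item and a shift item.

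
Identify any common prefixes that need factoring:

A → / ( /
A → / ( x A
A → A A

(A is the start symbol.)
Yes, A has productions with common prefix '/ ('

Left-factoring is needed when two productions for the same non-terminal
share a common prefix on the right-hand side.

Productions for A:
  A → / ( /
  A → / ( x A
  A → A A

Found common prefix '/ (' in productions for A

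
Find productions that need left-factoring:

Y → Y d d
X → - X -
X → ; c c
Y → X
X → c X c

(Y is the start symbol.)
Left-factoring is needed when two productions for the same non-terminal
share a common prefix on the right-hand side.

Productions for Y:
  Y → Y d d
  Y → X
Productions for X:
  X → - X -
  X → ; c c
  X → c X c

No common prefixes found.

Answer: No, left-factoring is not needed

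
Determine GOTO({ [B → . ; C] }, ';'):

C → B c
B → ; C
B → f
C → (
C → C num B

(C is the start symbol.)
{ [B → . ; C], [B → . f], [B → ; . C], [C → . (], [C → . B c], [C → . C num B] }

GOTO(I, ';') = CLOSURE({ [A → αX.β] : [A → α.Xβ] ∈ I, X = ';' })

Items with dot before ';', with the dot advanced:
  [B → . ; C] → [B → ; . C]
Closure of the advanced items:
  [B → ; . C] has the dot before C: add [C → . B c], [C → . (], [C → . C num B]
  [C → . B c] has the dot before B: add [B → . ; C], [B → . f]

GOTO = { [B → . ; C], [B → . f], [B → ; . C], [C → . (], [C → . B c], [C → . C num B] }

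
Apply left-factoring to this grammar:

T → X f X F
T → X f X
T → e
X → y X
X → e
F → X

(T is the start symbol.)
Left-factoring transforms A → αβ₁ | αβ₂ into A → αA' and A' → β₁ | β₂
(α is the longest common prefix among the alternatives). Repeat until
no nonterminal has two alternatives with a common prefix.

Round 1: T has alternatives sharing prefix 'X f X'. Introduce T': T → X f X T'
  Add: T' → F
  Add: T' → ε

No remaining common prefixes — done.

Resulting grammar:
T → X f X T'
T' → F
T' → ε
T → e
X → y X
X → e
F → X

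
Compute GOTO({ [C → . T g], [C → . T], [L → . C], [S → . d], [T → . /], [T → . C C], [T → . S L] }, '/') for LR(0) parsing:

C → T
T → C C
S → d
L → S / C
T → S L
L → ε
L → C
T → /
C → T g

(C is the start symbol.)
{ [T → / .] }

GOTO(I, '/') = CLOSURE({ [A → αX.β] : [A → α.Xβ] ∈ I, X = '/' })

Items with dot before '/', with the dot advanced:
  [T → . /] → [T → / .]
Closure adds nothing (no advanced item has the dot before a non-terminal).

GOTO = { [T → / .] }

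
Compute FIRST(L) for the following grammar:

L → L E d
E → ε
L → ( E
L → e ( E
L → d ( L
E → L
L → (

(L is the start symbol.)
From L → L E d:
  - L is the symbol being defined: contributes nothing new
    L is not nullable, so stop
From L → ( E:
  - '(' is a terminal: add '(' and stop
From L → e ( E:
  - e is a terminal: add 'e' and stop
From L → d ( L:
  - d is a terminal: add 'd' and stop
From L → (:
  - '(' is a terminal: add '(' and stop

Collecting: FIRST(L) = { '(', 'd', 'e' }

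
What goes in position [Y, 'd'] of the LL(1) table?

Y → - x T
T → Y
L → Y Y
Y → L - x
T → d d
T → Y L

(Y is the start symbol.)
Empty (error entry)

To find M[Y, 'd'], we find productions for Y where 'd' is in the predict set (PREDICT(N → α) = (FIRST(α) \ {ε}) ∪ (FOLLOW(N) if α ⇒* ε)).

Relevant sets:
  FIRST(L) = { '-' }

Y → - x T: PREDICT = { '-' }
Y → L - x: PREDICT = { '-' }

M[Y, 'd'] is empty (no production applies)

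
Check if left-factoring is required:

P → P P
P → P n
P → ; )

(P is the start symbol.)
Yes, P has productions with common prefix 'P'

Left-factoring is needed when two productions for the same non-terminal
share a common prefix on the right-hand side.

Productions for P:
  P → P P
  P → P n
  P → ; )

Found common prefix 'P' in productions for P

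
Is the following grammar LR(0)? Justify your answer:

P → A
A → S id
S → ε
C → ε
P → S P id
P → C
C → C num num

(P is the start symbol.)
Augment with P' → P and build the canonical LR(0) collection (I0 = CLOSURE({[P' → . P]}), then GOTO on every symbol after a dot until no new states appear). It has 10 states:
  I0: { [A → . S id], [C → . C num num], [C → .], [P → . A], [P → . C], [P → . S P id], [P' → . P], [S → .] }  — 2 reduces
  I1: { [P → A .] }  — reduce
  I2: { [C → C . num num], [P → C .] }  — shift, reduce
  I3: { [P' → P .] }  — accept
  I4: { [A → . S id], [A → S . id], [C → . C num num], [C → .], [P → . A], [P → . C], [P → . S P id], [P → S . P id], [S → .] }  — shift, 2 reduces
  I5: { [P → S P . id] }  — shift
  I6: { [A → S id .] }  — reduce
  I7: { [P → S P id .] }  — reduce
  I8: { [C → C num . num] }  — shift
  I9: { [C → C num num .] }  — reduce

Conflict in state I0:
  Reduce-reduce conflict: [C → .] and [S → .]
So the grammar is NOT LR(0).

Answer: No. Reduce-reduce conflict: [C → .] and [S → .]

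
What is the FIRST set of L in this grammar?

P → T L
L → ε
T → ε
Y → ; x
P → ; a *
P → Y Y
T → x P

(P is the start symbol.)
{ ε }

To compute FIRST(L), examine every production with L on the left-hand side, reading each right-hand side left to right until a non-nullable symbol is reached.

From L → ε:
  - ε-production, so ε ∈ FIRST(L)

Collecting: FIRST(L) = { ε }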